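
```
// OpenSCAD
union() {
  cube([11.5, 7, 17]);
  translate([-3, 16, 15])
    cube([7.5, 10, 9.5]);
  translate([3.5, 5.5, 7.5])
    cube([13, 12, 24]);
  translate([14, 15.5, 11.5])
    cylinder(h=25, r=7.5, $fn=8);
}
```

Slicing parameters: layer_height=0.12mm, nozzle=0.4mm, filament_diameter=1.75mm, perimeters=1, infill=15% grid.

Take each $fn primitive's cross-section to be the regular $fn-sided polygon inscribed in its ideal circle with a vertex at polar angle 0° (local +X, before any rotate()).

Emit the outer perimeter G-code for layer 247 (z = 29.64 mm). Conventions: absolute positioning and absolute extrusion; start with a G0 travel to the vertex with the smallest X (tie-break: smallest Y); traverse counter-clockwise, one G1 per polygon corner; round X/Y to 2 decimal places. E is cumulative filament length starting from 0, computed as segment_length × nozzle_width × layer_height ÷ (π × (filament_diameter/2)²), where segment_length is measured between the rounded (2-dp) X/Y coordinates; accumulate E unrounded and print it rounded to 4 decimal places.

G0 X3.50 Y5.50 Z29.64
G1 X16.50 Y5.50 E0.2594
G1 X16.50 Y9.04 E0.3301
G1 X19.30 Y10.20 E0.3906
G1 X21.50 Y15.50 E0.5051
G1 X19.30 Y20.80 E0.6196
G1 X14.00 Y23.00 E0.7341
G1 X8.70 Y20.80 E0.8486
G1 X7.33 Y17.50 E0.9199
G1 X3.50 Y17.50 E0.9964
G1 X3.50 Y5.50 E1.2358

At z = 29.64 mm: the cube is not intersected at this z (z outside [0, 17]); the cube at (-3, 16) does not reach this height (z outside [15, 24.5]); the cube at (3.5, 5.5) (footprint 13×12) is included at this height; the r=7.5 cylinder at (14, 15.5) contributes a regular 8-gon of circumradius 7.5; Taking the union: the regions partially overlap (shared area 76.40 mm²), so overlapping operands fuse into one piece — 1 connected region. The outline is a single polygon with 10 vertices. Extrusion per mm of travel: 0.4 × 0.12 / (π × 0.875²) = 0.019956. Accumulating E over each segment gives final E = 1.2358.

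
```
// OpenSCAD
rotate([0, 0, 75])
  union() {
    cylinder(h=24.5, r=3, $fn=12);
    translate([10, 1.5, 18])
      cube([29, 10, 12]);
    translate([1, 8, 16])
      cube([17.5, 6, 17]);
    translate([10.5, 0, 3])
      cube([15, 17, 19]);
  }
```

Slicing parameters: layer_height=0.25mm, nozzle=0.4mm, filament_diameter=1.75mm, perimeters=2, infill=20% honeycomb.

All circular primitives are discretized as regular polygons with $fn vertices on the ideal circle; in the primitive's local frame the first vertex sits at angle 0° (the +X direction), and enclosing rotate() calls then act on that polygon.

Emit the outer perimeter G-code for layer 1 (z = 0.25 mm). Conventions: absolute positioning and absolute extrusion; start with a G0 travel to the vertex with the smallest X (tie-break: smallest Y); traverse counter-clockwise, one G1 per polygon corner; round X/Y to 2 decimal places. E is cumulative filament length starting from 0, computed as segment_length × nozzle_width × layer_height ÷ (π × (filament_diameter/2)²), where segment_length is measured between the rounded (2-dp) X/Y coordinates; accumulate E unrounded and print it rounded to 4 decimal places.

G0 X-2.90 Y-0.78 Z0.25
G1 X-2.12 Y-2.12 E0.0645
G1 X-0.78 Y-2.90 E0.1289
G1 X0.78 Y-2.90 E0.1938
G1 X2.12 Y-2.12 E0.2582
G1 X2.90 Y-0.78 E0.3227
G1 X2.90 Y0.78 E0.3876
G1 X2.12 Y2.12 E0.4520
G1 X0.78 Y2.90 E0.5165
G1 X-0.78 Y2.90 E0.5813
G1 X-2.12 Y2.12 E0.6458
G1 X-2.90 Y0.78 E0.7103
G1 X-2.90 Y-0.78 E0.7751

At z = 0.25 mm: the cylinder: section is a regular 12-gon, circumradius r=3; the cube at (10, 1.5) does not reach this height (z outside [18, 30]); the cube at (1, 8) does not reach this height (z outside [16, 33]); the cube at (10.5, 0) is not intersected at this z (z outside [3, 22]); Taking the union: only the r=3 cylinder is present, so the union is just that shape — 1 connected region; (rotated 75° about Z; rotation is an isometry so areas/perimeters/island counts are preserved). The outline is a single polygon with 12 vertices. Extrusion per mm of travel: 0.4 × 0.25 / (π × 0.875²) = 0.041575. Accumulating E over each segment gives final E = 0.7751.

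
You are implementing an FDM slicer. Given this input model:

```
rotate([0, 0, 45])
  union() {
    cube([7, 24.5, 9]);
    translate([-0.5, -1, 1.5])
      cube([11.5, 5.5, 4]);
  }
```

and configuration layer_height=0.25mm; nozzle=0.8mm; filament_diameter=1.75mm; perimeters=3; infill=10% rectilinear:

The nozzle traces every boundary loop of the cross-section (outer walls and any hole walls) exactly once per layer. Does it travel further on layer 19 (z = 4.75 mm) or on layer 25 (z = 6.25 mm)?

layer 19 (z = 4.75 mm)

Layer 19 (z = 4.75): the cube (footprint 7×24.5) is included at this height (perimeter 63.00 mm); the cube at (-0.5, -1) is present — its section is the full 11.5×5.5 rectangle (perimeter 34.00 mm); Taking the union: the regions partially overlap (shared area 31.50 mm²), so the edge portions inside another operand are dropped and the merged outline is re-measured after clipping — boundary = 74.00 mm; (whole slice rotated 45° about Z — lengths, areas and connectivity unchanged). So its perimeter = 74.00 mm. Layer 25 (z = 6.25): the 7×24.5 cube contributes its full rectangle (perimeter 63.00 mm); the cube at (-0.5, -1) does not reach this height (z outside [1.5, 5.5]); Merging all regions: only the 7×24.5 cube is present, so the union is just that shape — boundary = 63.00 mm; (whole slice rotated 45° about Z — lengths, areas and connectivity unchanged). So its perimeter = 63.00 mm. Layer 19 is larger (74.00 vs 63.00 mm).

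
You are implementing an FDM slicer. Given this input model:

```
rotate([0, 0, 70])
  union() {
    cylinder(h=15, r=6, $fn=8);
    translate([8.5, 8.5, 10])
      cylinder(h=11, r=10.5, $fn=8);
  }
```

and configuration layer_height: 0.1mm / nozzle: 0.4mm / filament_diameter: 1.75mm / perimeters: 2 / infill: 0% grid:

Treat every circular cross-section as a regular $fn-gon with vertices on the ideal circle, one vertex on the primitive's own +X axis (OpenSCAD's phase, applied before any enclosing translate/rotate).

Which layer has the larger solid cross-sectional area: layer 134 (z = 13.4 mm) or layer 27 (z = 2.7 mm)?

layer 134 (z = 13.4 mm)

Layer 134 (z = 13.4): the cylinder: section is a regular 8-gon, circumradius r=6 (area = (8/2)·6.000²·sin(360°/8) = 101.82 mm²); the cylinder at (8.5, 8.5): section is a regular 8-gon, circumradius r=10.5 (area = (8/2)·10.500²·sin(360°/8) = 311.83 mm²); Combining (union): the regions partially overlap — summed areas 413.66 mm² minus the doubly-counted overlap 23.42 mm² gives 390.23 mm² — area = 390.23 mm²; (whole slice rotated 70° about Z — lengths, areas and connectivity unchanged). So its area = 390.23 mm². Layer 27 (z = 2.7): the r=6 cylinder contributes a regular 8-gon of circumradius 6 (area = (8/2)·6.000²·sin(360°/8) = 101.82 mm²); the cylinder at (8.5, 8.5) does not reach this height (z outside [10, 21]); Merging all regions: only the r=6 cylinder is present, so the union is just that shape — area = 101.82 mm²; (whole slice rotated 70° about Z — lengths, areas and connectivity unchanged). So its area = 101.82 mm². Layer 134 is larger (390.23 vs 101.82 mm²).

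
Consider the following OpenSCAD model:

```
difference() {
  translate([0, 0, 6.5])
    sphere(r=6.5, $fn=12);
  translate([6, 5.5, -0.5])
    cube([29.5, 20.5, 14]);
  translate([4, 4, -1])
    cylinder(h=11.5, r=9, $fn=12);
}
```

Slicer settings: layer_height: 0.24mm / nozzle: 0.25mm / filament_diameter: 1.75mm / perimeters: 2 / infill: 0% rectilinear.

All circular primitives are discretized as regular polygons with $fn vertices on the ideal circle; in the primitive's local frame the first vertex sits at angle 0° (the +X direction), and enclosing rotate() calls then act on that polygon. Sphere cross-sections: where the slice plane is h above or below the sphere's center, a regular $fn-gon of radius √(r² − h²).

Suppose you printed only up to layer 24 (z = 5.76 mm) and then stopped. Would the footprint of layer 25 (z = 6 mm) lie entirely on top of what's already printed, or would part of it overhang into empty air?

Compare the two slices. At z = 5.76: the r=6.5 sphere slices to a regular 12-gon of circumradius 6.458 (√(r²−h²) with h=0.74 from center) (area = (12/2)·6.458²·sin(360°/12) = 125.11 mm²); the 29.5×20.5 cube at (6, 5.5) contributes its full rectangle (area 604.75 mm²); the r=9 cylinder at (4, 4) contributes a regular 12-gon of circumradius 9 (area = (12/2)·9.000²·sin(360°/12) = 243.00 mm²); Subtracting the remaining from the first: starting from the r=6.5 sphere (125.11 mm²), the 29.5×20.5 cube at (6, 5.5) misses the remaining region (no effect); the r=9 cylinder at (4, 4) partially overlaps it — only the 91.62 mm² overlap (of its 243.00 mm²) is removed, clipping the outline — area = 33.49 mm². At z = 6: the r=6.5 sphere slices to a regular 12-gon of circumradius 6.481 (√(r²−h²) with h=0.5 from center) (area = (12/2)·6.481²·sin(360°/12) = 126.00 mm²); the cube at (6, 5.5) is present — its section is the full 29.5×20.5 rectangle (area 604.75 mm²); the cylinder at (4, 4): section is a regular 12-gon, circumradius r=9 (area = (12/2)·9.000²·sin(360°/12) = 243.00 mm²); Taking the first minus the rest: starting from the r=6.5 sphere (126.00 mm²), the 29.5×20.5 cube at (6, 5.5) misses the remaining region (no effect); the r=9 cylinder at (4, 4) partially overlaps it — only the 92.10 mm² overlap (of its 243.00 mm²) is removed, clipping the outline — area = 33.90 mm². Checking containment: the cross-section at z = 6 is a subset of the cross-section at z = 5.76.

entirely on top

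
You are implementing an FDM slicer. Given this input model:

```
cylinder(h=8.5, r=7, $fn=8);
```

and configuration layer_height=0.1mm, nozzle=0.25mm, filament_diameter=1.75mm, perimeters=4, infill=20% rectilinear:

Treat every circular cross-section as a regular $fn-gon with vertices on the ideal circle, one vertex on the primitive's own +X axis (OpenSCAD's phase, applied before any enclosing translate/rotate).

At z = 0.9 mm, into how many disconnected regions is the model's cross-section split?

At z = 0.9 mm: the r=7 cylinder gives a regular 8-gon of circumradius 7 (constant along its height). The result has 1 disconnected region.

1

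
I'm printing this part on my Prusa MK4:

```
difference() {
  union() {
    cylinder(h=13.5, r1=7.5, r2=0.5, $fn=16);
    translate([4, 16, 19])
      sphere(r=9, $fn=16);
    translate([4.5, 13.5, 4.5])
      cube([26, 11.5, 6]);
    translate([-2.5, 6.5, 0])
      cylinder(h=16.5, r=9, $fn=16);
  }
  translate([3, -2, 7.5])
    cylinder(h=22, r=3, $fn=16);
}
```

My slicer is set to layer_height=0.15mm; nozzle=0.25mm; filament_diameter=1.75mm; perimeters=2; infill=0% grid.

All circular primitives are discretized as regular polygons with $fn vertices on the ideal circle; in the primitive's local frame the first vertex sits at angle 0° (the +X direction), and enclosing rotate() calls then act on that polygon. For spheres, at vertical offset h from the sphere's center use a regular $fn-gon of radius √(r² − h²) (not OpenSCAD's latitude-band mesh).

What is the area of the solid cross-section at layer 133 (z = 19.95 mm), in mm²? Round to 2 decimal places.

245.22 mm²

At z = 19.95 mm: the cone does not reach this height (z outside [0, 13.5]); the r=9 sphere at (4, 16) slices to a regular 16-gon of circumradius 8.950 (√(r²−h²) with h=0.95 from center) (area = (16/2)·8.950²·sin(360°/16) = 245.22 mm²); the cube at (4.5, 13.5) does not reach this height (z outside [4.5, 10.5]); the cylinder at (-2.5, 6.5) is absent (z outside [0, 16.5]); Taking the union: only the r=9 sphere at (4, 16) is present, so the union is just that shape — area = 245.22 mm²; the r=3 cylinder at (3, -2) gives a regular 16-gon of circumradius 3 (constant along its height) (area = (16/2)·3.000²·sin(360°/16) = 27.55 mm²); Taking the first minus the rest: starting from the result so far (245.22 mm²), the r=3 cylinder at (3, -2) misses the remaining region (no effect) — area = 245.22 mm². Overall, the cross-section is a single solid region. Net area = 245.22 mm².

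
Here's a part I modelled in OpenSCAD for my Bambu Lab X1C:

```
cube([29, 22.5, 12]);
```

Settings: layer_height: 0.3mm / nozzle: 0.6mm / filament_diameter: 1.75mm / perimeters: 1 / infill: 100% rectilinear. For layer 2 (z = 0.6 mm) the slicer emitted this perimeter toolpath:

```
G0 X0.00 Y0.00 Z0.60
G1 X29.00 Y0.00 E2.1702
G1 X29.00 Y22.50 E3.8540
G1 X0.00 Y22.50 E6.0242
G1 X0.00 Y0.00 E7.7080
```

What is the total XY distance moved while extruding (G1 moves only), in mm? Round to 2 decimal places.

Sum the Euclidean lengths of each G1 segment: total = 103.00 mm.

103.00 mm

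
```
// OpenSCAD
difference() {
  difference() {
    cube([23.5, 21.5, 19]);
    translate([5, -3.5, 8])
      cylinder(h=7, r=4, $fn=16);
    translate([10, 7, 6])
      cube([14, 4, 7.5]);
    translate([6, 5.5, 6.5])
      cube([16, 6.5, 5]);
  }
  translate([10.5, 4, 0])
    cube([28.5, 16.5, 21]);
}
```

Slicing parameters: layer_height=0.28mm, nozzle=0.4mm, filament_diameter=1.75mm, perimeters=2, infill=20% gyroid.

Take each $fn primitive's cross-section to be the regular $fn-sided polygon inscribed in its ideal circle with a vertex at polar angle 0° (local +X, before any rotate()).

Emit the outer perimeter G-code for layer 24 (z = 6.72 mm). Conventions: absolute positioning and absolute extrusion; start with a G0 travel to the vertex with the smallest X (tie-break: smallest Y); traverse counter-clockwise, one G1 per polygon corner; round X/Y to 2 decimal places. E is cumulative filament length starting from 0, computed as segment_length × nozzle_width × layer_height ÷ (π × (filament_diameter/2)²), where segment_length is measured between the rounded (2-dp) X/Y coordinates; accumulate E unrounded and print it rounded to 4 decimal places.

At z = 6.72 mm: the 23.5×21.5 cube contributes its full rectangle; the cylinder at (5, -3.5) is not intersected at this z (z outside [8, 15]); the cube at (10, 7) is present — its section is the full 14×4 rectangle; the cube at (6, 5.5) is present — its section is the full 16×6.5 rectangle; After the difference (first − rest): starting from the 23.5×21.5 cube, the 14×4 cube at (10, 7) partially overlaps it — only the 54.00 mm² overlap (of its 56.00 mm²) is removed, clipping the outline; the 16×6.5 cube at (6, 5.5) partially overlaps it — only the 56.00 mm² overlap (of its 104.00 mm²) is removed, clipping the outline — 1 connected region; the cube at (10.5, 4) (footprint 28.5×16.5) is included at this height; After the difference (first − rest): starting from the result so far, the 28.5×16.5 cube at (10.5, 4) partially overlaps it — only the 133.75 mm² overlap (of its 470.25 mm²) is removed, clipping the outline — 1 connected region. The outline is a single polygon with 12 vertices. Extrusion per mm of travel: 0.4 × 0.28 / (π × 0.875²) = 0.046564. Accumulating E over each segment gives final E = 5.8205.

G0 X0.00 Y0.00 Z6.72
G1 X23.50 Y0.00 E1.0943
G1 X23.50 Y4.00 E1.2805
G1 X10.50 Y4.00 E1.8858
G1 X10.50 Y5.50 E1.9557
G1 X6.00 Y5.50 E2.1652
G1 X6.00 Y12.00 E2.4679
G1 X10.50 Y12.00 E2.6774
G1 X10.50 Y20.50 E3.0732
G1 X23.50 Y20.50 E3.6786
G1 X23.50 Y21.50 E3.7251
G1 X0.00 Y21.50 E4.8194
G1 X0.00 Y0.00 E5.8205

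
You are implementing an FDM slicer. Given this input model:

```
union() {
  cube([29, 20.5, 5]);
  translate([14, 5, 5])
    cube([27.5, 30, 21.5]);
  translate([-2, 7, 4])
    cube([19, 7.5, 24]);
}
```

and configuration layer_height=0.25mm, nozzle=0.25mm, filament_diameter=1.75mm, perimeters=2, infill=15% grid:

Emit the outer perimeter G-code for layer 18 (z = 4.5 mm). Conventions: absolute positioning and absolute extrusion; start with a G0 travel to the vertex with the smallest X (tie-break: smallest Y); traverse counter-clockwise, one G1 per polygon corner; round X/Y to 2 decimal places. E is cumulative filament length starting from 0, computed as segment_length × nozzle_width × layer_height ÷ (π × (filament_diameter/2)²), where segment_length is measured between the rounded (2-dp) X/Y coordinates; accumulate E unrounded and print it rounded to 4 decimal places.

At z = 4.5 mm: the 29×20.5 cube contributes its full rectangle; the cube at (14, 5) does not reach this height (z outside [5, 26.5]); the cube at (-2, 7) (footprint 19×7.5) is included at this height; Merging all regions: the regions partially overlap (shared area 127.50 mm²), so overlapping operands fuse into one piece — 1 connected region. The outline is a single polygon with 8 vertices. Extrusion per mm of travel: 0.25 × 0.25 / (π × 0.875²) = 0.025984. Accumulating E over each segment gives final E = 2.6764.

G0 X-2.00 Y7.00 Z4.50
G1 X0.00 Y7.00 E0.0520
G1 X0.00 Y0.00 E0.2339
G1 X29.00 Y0.00 E0.9874
G1 X29.00 Y20.50 E1.5201
G1 X0.00 Y20.50 E2.2736
G1 X0.00 Y14.50 E2.4295
G1 X-2.00 Y14.50 E2.4815
G1 X-2.00 Y7.00 E2.6764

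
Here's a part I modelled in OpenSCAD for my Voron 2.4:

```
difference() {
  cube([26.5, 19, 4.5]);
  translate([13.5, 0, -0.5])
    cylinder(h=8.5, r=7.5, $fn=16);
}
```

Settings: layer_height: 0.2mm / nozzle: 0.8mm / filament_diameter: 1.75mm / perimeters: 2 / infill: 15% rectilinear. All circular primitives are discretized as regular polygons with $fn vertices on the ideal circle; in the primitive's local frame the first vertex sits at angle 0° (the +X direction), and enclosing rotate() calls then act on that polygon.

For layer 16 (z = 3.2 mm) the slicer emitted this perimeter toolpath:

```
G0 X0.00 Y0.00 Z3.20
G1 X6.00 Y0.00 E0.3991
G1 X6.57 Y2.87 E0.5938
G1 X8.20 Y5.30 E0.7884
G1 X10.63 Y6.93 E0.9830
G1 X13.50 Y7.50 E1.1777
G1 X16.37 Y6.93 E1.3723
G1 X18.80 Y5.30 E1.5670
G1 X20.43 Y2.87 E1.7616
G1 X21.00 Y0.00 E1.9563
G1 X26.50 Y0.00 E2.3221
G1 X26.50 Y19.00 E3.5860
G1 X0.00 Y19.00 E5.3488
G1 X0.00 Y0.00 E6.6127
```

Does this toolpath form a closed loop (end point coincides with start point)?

yes

Start point (G0): (0.00, 0.00). End point (last G1): the path returns to the start — closed.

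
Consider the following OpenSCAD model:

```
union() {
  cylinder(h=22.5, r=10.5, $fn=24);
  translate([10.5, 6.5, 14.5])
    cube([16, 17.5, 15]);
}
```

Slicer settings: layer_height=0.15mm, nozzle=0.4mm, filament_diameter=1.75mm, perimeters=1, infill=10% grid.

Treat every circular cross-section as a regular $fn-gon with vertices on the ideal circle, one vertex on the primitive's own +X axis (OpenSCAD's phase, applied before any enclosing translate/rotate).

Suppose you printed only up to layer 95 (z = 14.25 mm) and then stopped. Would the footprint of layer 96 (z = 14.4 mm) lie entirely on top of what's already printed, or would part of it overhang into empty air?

Compare the two slices. At z = 14.25: the cylinder: section is a regular 24-gon, circumradius r=10.5 (area = (24/2)·10.500²·sin(360°/24) = 342.42 mm²); the cube at (10.5, 6.5) is not intersected at this z (z outside [14.5, 29.5]); Taking the union: only the r=10.5 cylinder is present, so the union is just that shape — area = 342.42 mm². At z = 14.4: the r=10.5 cylinder gives a regular 24-gon of circumradius 10.5 (constant along its height) (area = (24/2)·10.500²·sin(360°/24) = 342.42 mm²); the cube at (10.5, 6.5) does not reach this height (z outside [14.5, 29.5]); Taking the union: only the r=10.5 cylinder is present, so the union is just that shape — area = 342.42 mm². Checking containment: the cross-section at z = 14.4 is a subset of the cross-section at z = 14.25.

entirely on top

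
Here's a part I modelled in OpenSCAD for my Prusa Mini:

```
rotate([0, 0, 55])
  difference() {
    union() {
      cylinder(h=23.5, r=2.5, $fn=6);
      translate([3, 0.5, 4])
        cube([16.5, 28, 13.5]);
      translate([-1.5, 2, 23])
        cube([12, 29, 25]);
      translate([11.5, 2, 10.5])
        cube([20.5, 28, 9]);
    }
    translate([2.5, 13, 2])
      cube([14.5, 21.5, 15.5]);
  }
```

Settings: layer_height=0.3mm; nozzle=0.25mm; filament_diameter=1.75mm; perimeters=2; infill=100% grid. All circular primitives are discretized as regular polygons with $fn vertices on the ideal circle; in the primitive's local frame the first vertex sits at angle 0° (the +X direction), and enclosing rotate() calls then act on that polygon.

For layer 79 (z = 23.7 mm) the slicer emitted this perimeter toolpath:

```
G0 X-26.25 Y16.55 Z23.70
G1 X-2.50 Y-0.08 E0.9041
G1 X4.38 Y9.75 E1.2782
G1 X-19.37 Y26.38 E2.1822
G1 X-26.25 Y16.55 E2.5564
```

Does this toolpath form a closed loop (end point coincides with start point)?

yes

Start point (G0): (-26.25, 16.55). End point (last G1): the path returns to the start — closed.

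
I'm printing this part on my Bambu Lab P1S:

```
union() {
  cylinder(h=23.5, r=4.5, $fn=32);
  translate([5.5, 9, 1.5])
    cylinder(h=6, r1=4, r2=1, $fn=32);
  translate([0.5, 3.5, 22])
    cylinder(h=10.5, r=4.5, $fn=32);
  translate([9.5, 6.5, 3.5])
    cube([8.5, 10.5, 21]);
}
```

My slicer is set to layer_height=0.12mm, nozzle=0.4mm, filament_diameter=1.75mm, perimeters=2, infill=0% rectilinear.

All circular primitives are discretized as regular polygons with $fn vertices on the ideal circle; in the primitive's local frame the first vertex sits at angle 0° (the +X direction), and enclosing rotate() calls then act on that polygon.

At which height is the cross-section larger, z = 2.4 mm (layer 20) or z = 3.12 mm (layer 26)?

layer 20 (z = 2.4 mm)

Layer 20 (z = 2.4): the r=4.5 cylinder contributes a regular 32-gon of circumradius 4.5 (area = (32/2)·4.500²·sin(360°/32) = 63.21 mm²); the cone at (5.5, 9) (r1=4→r2=1) has section circumradius 3.550 here — a regular 32-gon (area = (32/2)·3.550²·sin(360°/32) = 39.34 mm²); the cylinder at (0.5, 3.5) is absent (z outside [22, 32.5]); the cube at (9.5, 6.5) does not reach this height (z outside [3.5, 24.5]); Merging all regions: the 2 present regions are separate (no shared area or edge), so areas and boundary lengths simply add and each stays a separate island — area = 102.55 mm². So its area = 102.55 mm². Layer 26 (z = 3.12): the r=4.5 cylinder contributes a regular 32-gon of circumradius 4.5 (area = (32/2)·4.500²·sin(360°/32) = 63.21 mm²); the cone at (5.5, 9): at t=0.270 of its height the radius interpolates to r₁+(r₂−r₁)t = 3.190, giving a regular 32-gon of that circumradius (area = (32/2)·3.190²·sin(360°/32) = 31.76 mm²); the cylinder at (0.5, 3.5) is absent (z outside [22, 32.5]); the cube at (9.5, 6.5) is not intersected at this z (z outside [3.5, 24.5]); Merging all regions: the 2 present regions are separate (no shared area or edge), so areas and boundary lengths simply add and each stays a separate island — area = 94.97 mm². So its area = 94.97 mm². Layer 20 is larger (102.55 vs 94.97 mm²).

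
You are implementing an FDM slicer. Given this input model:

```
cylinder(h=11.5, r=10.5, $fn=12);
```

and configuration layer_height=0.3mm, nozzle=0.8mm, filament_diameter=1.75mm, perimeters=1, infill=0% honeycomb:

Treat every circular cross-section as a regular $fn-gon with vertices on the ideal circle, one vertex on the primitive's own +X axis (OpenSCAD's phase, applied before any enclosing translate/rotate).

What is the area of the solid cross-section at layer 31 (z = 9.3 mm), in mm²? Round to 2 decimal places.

At z = 9.3 mm: the r=10.5 cylinder gives a regular 12-gon of circumradius 10.5 (constant along its height) (area = (12/2)·10.500²·sin(360°/12) = 330.75 mm²). Overall, the cross-section is a single solid region. Net area = 330.75 mm².

330.75 mm²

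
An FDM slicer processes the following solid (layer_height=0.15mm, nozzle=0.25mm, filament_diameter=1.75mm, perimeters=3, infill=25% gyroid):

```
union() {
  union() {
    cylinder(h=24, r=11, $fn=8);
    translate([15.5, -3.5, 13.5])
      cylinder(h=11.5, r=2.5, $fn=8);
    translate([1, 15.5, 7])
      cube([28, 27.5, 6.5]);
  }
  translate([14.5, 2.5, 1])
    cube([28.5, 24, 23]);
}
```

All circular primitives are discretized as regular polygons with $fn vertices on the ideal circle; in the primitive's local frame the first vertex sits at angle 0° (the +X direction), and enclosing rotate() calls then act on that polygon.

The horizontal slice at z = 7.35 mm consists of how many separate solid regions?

2

At z = 7.35 mm: the r=11 cylinder gives a regular 8-gon of circumradius 11 (constant along its height); the cylinder at (15.5, -3.5) is not intersected at this z (z outside [13.5, 25]); the cube at (1, 15.5) (footprint 28×27.5) is included at this height; Combining (union): the 2 present regions are separate (no shared area or edge), so areas and boundary lengths simply add and each stays a separate island — 2 connected regions; the cube at (14.5, 2.5) is present — its section is the full 28.5×24 rectangle; Merging all regions: the regions partially overlap (shared area 159.50 mm²), so overlapping operands fuse into one piece — 2 connected regions. The result has 2 disconnected regions.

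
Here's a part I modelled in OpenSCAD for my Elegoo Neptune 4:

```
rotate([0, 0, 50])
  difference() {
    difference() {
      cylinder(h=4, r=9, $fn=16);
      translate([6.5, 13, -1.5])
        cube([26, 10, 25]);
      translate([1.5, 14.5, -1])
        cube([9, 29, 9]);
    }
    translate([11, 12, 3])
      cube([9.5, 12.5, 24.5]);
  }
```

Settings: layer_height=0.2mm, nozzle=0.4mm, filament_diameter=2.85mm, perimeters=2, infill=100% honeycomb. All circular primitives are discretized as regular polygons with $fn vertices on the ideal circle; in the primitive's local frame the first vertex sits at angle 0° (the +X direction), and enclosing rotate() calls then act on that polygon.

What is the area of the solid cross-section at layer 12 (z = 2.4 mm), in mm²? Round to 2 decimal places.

247.98 mm²

At z = 2.4 mm: the r=9 cylinder gives a regular 16-gon of circumradius 9 (constant along its height) (area = (16/2)·9.000²·sin(360°/16) = 247.98 mm²); the cube at (6.5, 13) (footprint 26×10) is included at this height (area 260.00 mm²); the 9×29 cube at (1.5, 14.5) contributes its full rectangle (area 261.00 mm²); Taking the first minus the rest: starting from the r=9 cylinder (247.98 mm²), the 26×10 cube at (6.5, 13) misses the remaining region (no effect); the 9×29 cube at (1.5, 14.5) misses the remaining region (no effect) — area = 247.98 mm²; the cube at (11, 12) is not intersected at this z (z outside [3, 27.5]); Taking the first minus the rest: none of the subtracted shapes is present at this height, so the result so far is unchanged — area = 247.98 mm²; (whole slice rotated 50° about Z — lengths, areas and connectivity unchanged). Overall, the cross-section is a single solid region. Net area = 247.98 mm².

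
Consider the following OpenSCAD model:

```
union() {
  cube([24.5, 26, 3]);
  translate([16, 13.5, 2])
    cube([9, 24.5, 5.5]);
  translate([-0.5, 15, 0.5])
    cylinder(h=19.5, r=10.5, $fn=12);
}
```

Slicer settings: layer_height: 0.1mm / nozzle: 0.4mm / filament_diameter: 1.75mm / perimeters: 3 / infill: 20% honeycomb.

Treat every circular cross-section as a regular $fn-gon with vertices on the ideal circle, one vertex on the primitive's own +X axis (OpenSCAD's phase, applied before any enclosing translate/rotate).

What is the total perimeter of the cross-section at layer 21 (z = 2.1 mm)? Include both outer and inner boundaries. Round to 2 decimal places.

138.91 mm

At z = 2.1 mm: the cube (footprint 24.5×26) is included at this height (perimeter 101.00 mm); the cube at (16, 13.5) is present — its section is the full 9×24.5 rectangle (perimeter 67.00 mm); the r=10.5 cylinder at (-0.5, 15) contributes a regular 12-gon of circumradius 10.5 (perimeter = 2·12·10.500·sin(180°/12) = 65.22 mm); Merging all regions: the regions partially overlap (shared area 261.19 mm²), so the edge portions inside another operand are dropped and the merged outline is re-measured after clipping — boundary = 138.91 mm. Overall, the cross-section is a single solid region. Total boundary length (outer) = 138.91 mm.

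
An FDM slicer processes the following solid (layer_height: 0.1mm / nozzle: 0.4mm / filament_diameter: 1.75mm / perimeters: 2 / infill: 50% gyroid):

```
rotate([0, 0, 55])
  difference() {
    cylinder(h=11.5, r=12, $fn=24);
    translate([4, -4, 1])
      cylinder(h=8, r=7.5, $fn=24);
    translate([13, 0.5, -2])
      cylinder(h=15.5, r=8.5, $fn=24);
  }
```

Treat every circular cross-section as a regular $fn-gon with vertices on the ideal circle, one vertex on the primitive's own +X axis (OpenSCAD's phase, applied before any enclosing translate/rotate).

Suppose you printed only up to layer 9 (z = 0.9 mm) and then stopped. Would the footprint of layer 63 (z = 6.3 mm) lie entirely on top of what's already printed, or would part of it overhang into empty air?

Compare the two slices. At z = 0.9: the cylinder: section is a regular 24-gon, circumradius r=12 (area = (24/2)·12.000²·sin(360°/24) = 447.24 mm²); the cylinder at (4, -4) is not intersected at this z (z outside [1, 9]); the cylinder at (13, 0.5): section is a regular 24-gon, circumradius r=8.5 (area = (24/2)·8.500²·sin(360°/24) = 224.40 mm²); Taking the first minus the rest: starting from the r=12 cylinder (447.24 mm²), the r=8.5 cylinder at (13, 0.5) partially overlaps it — only the 78.42 mm² overlap (of its 224.40 mm²) is removed, clipping the outline — area = 368.82 mm²; (rotated 55° about Z; rotation is an isometry so areas/perimeters/island counts are preserved). At z = 6.3: the cylinder: section is a regular 24-gon, circumradius r=12 (area = (24/2)·12.000²·sin(360°/24) = 447.24 mm²); the r=7.5 cylinder at (4, -4) gives a regular 24-gon of circumradius 7.5 (constant along its height) (area = (24/2)·7.500²·sin(360°/24) = 174.70 mm²); the cylinder at (13, 0.5): section is a regular 24-gon, circumradius r=8.5 (area = (24/2)·8.500²·sin(360°/24) = 224.40 mm²); Subtracting the remaining from the first: starting from the r=12 cylinder (447.24 mm²), the r=7.5 cylinder at (4, -4) partially overlaps it — only the 165.03 mm² overlap (of its 174.70 mm²) is removed, clipping the outline; the r=8.5 cylinder at (13, 0.5) partially overlaps it — only the 31.15 mm² overlap (of its 224.40 mm²) is removed, clipping the outline — area = 251.07 mm²; (rotated 55° about Z; rotation is an isometry so areas/perimeters/island counts are preserved). Checking containment: the cross-section at z = 6.3 is a subset of the cross-section at z = 0.9.

entirely on top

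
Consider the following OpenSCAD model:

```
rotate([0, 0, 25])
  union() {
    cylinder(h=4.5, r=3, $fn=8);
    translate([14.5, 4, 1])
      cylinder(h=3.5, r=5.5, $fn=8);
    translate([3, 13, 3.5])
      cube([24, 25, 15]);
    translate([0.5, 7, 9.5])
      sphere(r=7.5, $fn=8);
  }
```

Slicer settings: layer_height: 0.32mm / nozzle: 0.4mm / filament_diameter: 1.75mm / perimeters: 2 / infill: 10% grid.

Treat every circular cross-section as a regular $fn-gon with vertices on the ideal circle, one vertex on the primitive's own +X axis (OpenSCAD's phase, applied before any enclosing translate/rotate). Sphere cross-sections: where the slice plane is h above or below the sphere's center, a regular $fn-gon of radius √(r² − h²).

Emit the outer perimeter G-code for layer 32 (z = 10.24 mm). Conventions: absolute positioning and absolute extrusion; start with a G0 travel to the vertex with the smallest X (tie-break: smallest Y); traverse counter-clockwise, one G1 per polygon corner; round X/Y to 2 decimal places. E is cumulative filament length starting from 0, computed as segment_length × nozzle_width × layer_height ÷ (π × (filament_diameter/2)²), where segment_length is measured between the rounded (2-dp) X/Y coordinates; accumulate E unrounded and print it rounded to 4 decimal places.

G0 X-13.34 Y35.71 Z10.24
G1 X-2.96 Y13.44 E1.3075
G1 X-5.66 Y13.32 E1.4514
G1 X-9.52 Y9.11 E1.7553
G1 X-9.27 Y3.40 E2.0595
G1 X-5.06 Y-0.46 E2.3634
G1 X0.65 Y-0.21 E2.6676
G1 X4.51 Y4.00 E2.9715
G1 X4.26 Y9.71 E3.2757
G1 X0.05 Y13.57 E3.5797
G1 X-1.84 Y13.49 E3.6803
G1 X18.98 Y23.19 E4.9026
G1 X8.41 Y45.85 E6.2332
G1 X-13.34 Y35.71 E7.5103

At z = 10.24 mm: the cylinder does not reach this height (z outside [0, 4.5]); the cylinder at (14.5, 4) is absent (z outside [1, 4.5]); the cube at (3, 13) (footprint 24×25) is included at this height; the r=7.5 sphere at (0.5, 7) contributes a regular 8-gon of circumradius √(7.5²−0.74²) = 7.463; Taking the union: the regions partially overlap (shared area 0.22 mm²), so overlapping operands fuse into one piece — 1 connected region; (whole slice rotated 25° about Z — lengths, areas and connectivity unchanged). The outline is a single polygon with 13 vertices. Extrusion per mm of travel: 0.4 × 0.32 / (π × 0.875²) = 0.053216. Accumulating E over each segment gives final E = 7.5103.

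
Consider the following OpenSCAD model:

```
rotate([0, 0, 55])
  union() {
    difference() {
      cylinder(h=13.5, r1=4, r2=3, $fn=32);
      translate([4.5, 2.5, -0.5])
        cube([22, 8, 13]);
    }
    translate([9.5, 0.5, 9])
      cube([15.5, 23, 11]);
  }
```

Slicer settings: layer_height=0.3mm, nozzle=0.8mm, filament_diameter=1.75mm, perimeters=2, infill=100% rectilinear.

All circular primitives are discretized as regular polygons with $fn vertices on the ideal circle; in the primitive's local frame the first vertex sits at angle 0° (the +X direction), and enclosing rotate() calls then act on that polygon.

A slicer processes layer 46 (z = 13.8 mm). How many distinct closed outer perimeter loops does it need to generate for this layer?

At z = 13.8 mm: the cone does not reach this height (z outside [0, 13.5]); the cube at (4.5, 2.5) is not intersected at this z (z outside [-0.5, 12.5]); After the difference (first − rest): the first operand is absent here, so nothing remains; the cube at (9.5, 0.5) (footprint 15.5×23) is included at this height; Taking the union: only the 15.5×23 cube at (9.5, 0.5) is present, so the union is just that shape — 1 connected region; (whole slice rotated 55° about Z — lengths, areas and connectivity unchanged). The result has 1 disconnected region.

1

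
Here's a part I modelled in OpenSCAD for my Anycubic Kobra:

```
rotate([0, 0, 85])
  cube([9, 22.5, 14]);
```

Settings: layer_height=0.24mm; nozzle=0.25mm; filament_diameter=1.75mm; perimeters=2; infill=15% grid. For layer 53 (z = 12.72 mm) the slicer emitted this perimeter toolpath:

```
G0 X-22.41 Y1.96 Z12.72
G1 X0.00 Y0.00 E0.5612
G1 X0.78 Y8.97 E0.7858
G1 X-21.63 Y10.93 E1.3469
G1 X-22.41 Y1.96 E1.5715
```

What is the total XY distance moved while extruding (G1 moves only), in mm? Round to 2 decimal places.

Sum the Euclidean lengths of each G1 segment: total = 63.00 mm.

63.00 mm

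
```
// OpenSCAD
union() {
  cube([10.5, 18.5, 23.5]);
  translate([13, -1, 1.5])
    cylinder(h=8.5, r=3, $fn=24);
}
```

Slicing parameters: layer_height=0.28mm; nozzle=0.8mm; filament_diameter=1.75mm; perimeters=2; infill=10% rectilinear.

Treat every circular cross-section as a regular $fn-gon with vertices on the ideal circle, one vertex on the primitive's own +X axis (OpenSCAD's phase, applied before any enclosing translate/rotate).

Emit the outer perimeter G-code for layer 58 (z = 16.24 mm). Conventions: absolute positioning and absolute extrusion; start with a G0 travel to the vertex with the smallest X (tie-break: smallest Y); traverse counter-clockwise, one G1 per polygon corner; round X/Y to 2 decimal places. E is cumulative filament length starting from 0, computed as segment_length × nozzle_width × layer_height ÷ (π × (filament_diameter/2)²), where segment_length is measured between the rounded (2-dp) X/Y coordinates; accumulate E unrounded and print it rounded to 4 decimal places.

At z = 16.24 mm: the cube is present — its section is the full 10.5×18.5 rectangle; the cylinder at (13, -1) is not intersected at this z (z outside [1.5, 10]); Taking the union: only the 10.5×18.5 cube is present, so the union is just that shape — 1 connected region. The outline is a single polygon with 4 vertices. Extrusion per mm of travel: 0.8 × 0.28 / (π × 0.875²) = 0.093128. Accumulating E over each segment gives final E = 5.4014.

G0 X0.00 Y0.00 Z16.24
G1 X10.50 Y0.00 E0.9778
G1 X10.50 Y18.50 E2.7007
G1 X0.00 Y18.50 E3.6786
G1 X0.00 Y0.00 E5.4014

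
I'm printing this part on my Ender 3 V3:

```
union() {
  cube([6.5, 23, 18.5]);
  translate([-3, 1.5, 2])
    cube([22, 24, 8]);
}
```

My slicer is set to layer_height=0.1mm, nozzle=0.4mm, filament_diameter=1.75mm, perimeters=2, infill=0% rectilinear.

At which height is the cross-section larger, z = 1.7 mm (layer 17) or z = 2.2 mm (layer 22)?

layer 22 (z = 2.2 mm)

Layer 17 (z = 1.7): the cube (footprint 6.5×23) is included at this height (area 149.50 mm²); the cube at (-3, 1.5) does not reach this height (z outside [2, 10]); Combining (union): only the 6.5×23 cube is present, so the union is just that shape — area = 149.50 mm². So its area = 149.50 mm². Layer 22 (z = 2.2): the cube is present — its section is the full 6.5×23 rectangle (area 149.50 mm²); the 22×24 cube at (-3, 1.5) contributes its full rectangle (area 528.00 mm²); Combining (union): the regions partially overlap — summed areas 677.50 mm² minus the doubly-counted overlap 139.75 mm² gives 537.75 mm² — area = 537.75 mm². So its area = 537.75 mm². Layer 22 is larger (537.75 vs 149.50 mm²).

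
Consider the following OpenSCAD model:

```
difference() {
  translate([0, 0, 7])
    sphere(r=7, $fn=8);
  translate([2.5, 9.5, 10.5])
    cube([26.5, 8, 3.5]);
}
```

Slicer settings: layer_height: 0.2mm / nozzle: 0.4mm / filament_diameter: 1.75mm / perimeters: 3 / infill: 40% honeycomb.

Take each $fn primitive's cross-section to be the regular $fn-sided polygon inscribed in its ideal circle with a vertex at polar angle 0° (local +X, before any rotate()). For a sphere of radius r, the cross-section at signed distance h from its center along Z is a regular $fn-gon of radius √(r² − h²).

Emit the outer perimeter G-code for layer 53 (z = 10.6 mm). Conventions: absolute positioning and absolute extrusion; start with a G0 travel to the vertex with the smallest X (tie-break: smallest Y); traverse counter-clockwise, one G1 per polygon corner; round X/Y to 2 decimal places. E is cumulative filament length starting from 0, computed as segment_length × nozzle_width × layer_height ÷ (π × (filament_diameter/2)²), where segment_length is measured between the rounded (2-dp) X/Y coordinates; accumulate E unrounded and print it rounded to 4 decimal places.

At z = 10.6 mm: the sphere: section is a regular 8-gon, circumradius = √(r²−h²) = √(7²−3.6²) = 6.003; the 26.5×8 cube at (2.5, 9.5) contributes its full rectangle; After the difference (first − rest): starting from the r=7 sphere, the 26.5×8 cube at (2.5, 9.5) misses the remaining region (no effect) — 1 connected region. The outline is a single polygon with 8 vertices. Extrusion per mm of travel: 0.4 × 0.2 / (π × 0.875²) = 0.033260. Accumulating E over each segment gives final E = 1.2215.

G0 X-6.00 Y0.00 Z10.60
G1 X-4.24 Y-4.24 E0.1527
G1 X0.00 Y-6.00 E0.3054
G1 X4.24 Y-4.24 E0.4581
G1 X6.00 Y0.00 E0.6108
G1 X4.24 Y4.24 E0.7634
G1 X0.00 Y6.00 E0.9161
G1 X-4.24 Y4.24 E1.0688
G1 X-6.00 Y0.00 E1.2215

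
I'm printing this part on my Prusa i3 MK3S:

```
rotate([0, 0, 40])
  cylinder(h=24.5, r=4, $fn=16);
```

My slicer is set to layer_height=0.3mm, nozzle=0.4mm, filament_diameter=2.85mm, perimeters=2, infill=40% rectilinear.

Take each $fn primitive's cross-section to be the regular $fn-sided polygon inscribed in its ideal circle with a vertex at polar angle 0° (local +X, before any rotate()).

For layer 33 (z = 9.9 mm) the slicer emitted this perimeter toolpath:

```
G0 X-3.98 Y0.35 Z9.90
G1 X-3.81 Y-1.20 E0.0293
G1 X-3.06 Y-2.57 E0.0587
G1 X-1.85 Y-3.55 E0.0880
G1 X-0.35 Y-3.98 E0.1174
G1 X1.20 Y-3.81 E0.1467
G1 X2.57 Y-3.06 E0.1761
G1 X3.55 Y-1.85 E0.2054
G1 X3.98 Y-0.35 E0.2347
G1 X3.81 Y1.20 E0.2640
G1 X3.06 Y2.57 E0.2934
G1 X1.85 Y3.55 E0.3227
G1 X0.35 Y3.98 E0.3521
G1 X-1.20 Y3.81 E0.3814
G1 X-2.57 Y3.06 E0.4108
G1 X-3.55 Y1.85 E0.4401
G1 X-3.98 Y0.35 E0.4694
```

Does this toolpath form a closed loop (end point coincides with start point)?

yes

Start point (G0): (-3.98, 0.35). End point (last G1): the path returns to the start — closed.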